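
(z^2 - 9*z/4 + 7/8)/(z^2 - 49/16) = 2*(2*z - 1)/(4*z + 7)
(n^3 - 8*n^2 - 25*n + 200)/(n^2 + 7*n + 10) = (n^2 - 13*n + 40)/(n + 2)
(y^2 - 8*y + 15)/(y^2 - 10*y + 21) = (y - 5)/(y - 7)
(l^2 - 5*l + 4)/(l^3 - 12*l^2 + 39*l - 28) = 1/(l - 7)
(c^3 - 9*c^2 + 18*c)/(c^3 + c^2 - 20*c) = (c^2 - 9*c + 18)/(c^2 + c - 20)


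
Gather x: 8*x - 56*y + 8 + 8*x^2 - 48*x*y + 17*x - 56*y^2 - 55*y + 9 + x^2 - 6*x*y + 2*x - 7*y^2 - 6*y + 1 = 9*x^2 + x*(27 - 54*y) - 63*y^2 - 117*y + 18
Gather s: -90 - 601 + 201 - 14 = -504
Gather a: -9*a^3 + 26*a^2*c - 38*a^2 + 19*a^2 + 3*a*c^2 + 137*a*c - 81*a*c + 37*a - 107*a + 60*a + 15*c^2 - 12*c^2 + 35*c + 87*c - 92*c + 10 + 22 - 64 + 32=-9*a^3 + a^2*(26*c - 19) + a*(3*c^2 + 56*c - 10) + 3*c^2 + 30*c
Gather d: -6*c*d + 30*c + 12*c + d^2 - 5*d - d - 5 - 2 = 42*c + d^2 + d*(-6*c - 6) - 7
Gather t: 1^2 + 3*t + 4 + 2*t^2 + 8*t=2*t^2 + 11*t + 5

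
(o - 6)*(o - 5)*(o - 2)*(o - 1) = o^4 - 14*o^3 + 65*o^2 - 112*o + 60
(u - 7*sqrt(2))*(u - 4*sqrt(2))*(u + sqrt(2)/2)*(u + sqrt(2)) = u^4 - 19*sqrt(2)*u^3/2 + 24*u^2 + 73*sqrt(2)*u + 56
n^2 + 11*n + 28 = (n + 4)*(n + 7)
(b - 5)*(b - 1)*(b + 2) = b^3 - 4*b^2 - 7*b + 10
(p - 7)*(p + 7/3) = p^2 - 14*p/3 - 49/3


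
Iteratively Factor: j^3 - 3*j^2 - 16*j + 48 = (j + 4)*(j^2 - 7*j + 12) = (j - 4)*(j + 4)*(j - 3)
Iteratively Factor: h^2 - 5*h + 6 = (h - 2)*(h - 3)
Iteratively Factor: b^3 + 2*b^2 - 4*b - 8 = (b + 2)*(b^2 - 4) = (b - 2)*(b + 2)*(b + 2)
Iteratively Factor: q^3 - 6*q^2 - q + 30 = (q - 3)*(q^2 - 3*q - 10) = (q - 3)*(q + 2)*(q - 5)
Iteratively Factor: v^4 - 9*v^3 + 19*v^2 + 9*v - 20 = (v - 1)*(v^3 - 8*v^2 + 11*v + 20) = (v - 4)*(v - 1)*(v^2 - 4*v - 5) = (v - 5)*(v - 4)*(v - 1)*(v + 1)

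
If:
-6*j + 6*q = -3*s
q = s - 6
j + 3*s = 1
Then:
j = -11/3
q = -40/9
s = 14/9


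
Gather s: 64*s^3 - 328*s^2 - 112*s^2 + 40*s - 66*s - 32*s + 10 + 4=64*s^3 - 440*s^2 - 58*s + 14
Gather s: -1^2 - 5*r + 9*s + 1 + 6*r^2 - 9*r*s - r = 6*r^2 - 6*r + s*(9 - 9*r)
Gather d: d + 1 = d + 1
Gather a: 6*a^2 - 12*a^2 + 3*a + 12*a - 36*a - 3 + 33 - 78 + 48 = -6*a^2 - 21*a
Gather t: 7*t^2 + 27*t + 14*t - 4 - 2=7*t^2 + 41*t - 6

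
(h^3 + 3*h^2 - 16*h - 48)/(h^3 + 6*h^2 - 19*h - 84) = (h + 4)/(h + 7)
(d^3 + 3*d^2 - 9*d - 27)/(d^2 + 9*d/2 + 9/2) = 2*(d^2 - 9)/(2*d + 3)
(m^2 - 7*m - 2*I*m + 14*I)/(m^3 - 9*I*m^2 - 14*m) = (m - 7)/(m*(m - 7*I))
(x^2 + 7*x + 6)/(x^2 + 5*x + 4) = (x + 6)/(x + 4)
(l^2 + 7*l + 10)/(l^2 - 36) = (l^2 + 7*l + 10)/(l^2 - 36)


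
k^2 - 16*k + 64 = (k - 8)^2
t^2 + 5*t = t*(t + 5)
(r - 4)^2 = r^2 - 8*r + 16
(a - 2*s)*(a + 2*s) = a^2 - 4*s^2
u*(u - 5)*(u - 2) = u^3 - 7*u^2 + 10*u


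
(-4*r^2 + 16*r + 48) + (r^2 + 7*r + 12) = -3*r^2 + 23*r + 60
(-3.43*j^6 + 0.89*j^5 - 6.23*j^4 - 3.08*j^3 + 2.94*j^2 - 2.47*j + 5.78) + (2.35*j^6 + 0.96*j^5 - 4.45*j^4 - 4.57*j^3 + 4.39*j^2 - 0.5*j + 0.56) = -1.08*j^6 + 1.85*j^5 - 10.68*j^4 - 7.65*j^3 + 7.33*j^2 - 2.97*j + 6.34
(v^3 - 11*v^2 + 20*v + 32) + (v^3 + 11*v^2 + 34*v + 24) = 2*v^3 + 54*v + 56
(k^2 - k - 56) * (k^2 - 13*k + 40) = k^4 - 14*k^3 - 3*k^2 + 688*k - 2240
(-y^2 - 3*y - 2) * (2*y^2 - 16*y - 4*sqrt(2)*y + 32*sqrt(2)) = -2*y^4 + 4*sqrt(2)*y^3 + 10*y^3 - 20*sqrt(2)*y^2 + 44*y^2 - 88*sqrt(2)*y + 32*y - 64*sqrt(2)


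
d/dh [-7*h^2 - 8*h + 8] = -14*h - 8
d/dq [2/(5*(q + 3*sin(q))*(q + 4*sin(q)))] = -(14*q*cos(q) + 4*q + 14*sin(q) + 24*sin(2*q))/(5*(q + 3*sin(q))^2*(q + 4*sin(q))^2)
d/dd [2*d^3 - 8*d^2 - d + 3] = 6*d^2 - 16*d - 1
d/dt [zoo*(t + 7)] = zoo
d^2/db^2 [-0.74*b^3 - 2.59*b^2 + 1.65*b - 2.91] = -4.44*b - 5.18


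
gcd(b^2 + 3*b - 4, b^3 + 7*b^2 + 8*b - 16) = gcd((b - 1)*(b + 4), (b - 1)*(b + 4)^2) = b^2 + 3*b - 4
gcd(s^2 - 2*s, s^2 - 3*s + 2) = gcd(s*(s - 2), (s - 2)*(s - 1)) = s - 2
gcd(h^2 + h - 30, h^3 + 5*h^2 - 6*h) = h + 6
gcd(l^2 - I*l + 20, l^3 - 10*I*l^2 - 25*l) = l - 5*I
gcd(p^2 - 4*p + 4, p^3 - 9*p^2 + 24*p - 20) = p^2 - 4*p + 4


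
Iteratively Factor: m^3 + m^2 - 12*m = (m)*(m^2 + m - 12) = m*(m - 3)*(m + 4)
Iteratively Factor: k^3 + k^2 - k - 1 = (k - 1)*(k^2 + 2*k + 1) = (k - 1)*(k + 1)*(k + 1)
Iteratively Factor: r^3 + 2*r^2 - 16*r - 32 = (r - 4)*(r^2 + 6*r + 8) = (r - 4)*(r + 4)*(r + 2)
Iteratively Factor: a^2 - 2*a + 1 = (a - 1)*(a - 1)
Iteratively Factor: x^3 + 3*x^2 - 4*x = (x)*(x^2 + 3*x - 4) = x*(x - 1)*(x + 4)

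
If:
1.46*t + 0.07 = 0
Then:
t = -0.05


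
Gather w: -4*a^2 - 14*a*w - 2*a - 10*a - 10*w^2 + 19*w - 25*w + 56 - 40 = -4*a^2 - 12*a - 10*w^2 + w*(-14*a - 6) + 16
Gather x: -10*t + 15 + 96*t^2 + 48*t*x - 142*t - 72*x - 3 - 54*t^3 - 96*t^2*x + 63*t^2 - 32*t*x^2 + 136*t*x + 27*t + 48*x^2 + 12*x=-54*t^3 + 159*t^2 - 125*t + x^2*(48 - 32*t) + x*(-96*t^2 + 184*t - 60) + 12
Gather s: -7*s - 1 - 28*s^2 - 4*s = -28*s^2 - 11*s - 1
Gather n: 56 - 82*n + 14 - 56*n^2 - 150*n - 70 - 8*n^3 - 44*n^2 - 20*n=-8*n^3 - 100*n^2 - 252*n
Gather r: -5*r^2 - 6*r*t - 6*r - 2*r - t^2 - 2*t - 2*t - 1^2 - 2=-5*r^2 + r*(-6*t - 8) - t^2 - 4*t - 3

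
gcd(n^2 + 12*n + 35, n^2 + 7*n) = n + 7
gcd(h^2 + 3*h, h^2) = h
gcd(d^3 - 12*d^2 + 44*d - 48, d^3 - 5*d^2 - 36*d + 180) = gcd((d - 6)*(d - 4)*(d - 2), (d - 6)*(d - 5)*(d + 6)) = d - 6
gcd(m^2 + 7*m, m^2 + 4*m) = m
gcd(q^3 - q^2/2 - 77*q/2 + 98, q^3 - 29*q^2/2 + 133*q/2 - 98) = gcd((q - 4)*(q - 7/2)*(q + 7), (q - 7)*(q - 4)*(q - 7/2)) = q^2 - 15*q/2 + 14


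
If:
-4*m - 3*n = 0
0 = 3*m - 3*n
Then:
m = 0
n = 0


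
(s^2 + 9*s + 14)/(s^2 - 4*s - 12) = (s + 7)/(s - 6)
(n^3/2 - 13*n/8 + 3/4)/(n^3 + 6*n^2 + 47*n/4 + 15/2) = (4*n^2 - 8*n + 3)/(2*(4*n^2 + 16*n + 15))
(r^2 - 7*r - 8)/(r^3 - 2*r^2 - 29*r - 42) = (-r^2 + 7*r + 8)/(-r^3 + 2*r^2 + 29*r + 42)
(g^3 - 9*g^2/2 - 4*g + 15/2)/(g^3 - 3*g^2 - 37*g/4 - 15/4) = 2*(g - 1)/(2*g + 1)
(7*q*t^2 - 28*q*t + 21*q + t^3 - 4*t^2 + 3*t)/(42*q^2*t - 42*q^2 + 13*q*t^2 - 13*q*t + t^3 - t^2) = (t - 3)/(6*q + t)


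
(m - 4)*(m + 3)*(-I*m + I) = -I*m^3 + 2*I*m^2 + 11*I*m - 12*I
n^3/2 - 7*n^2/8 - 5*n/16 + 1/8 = (n/2 + 1/4)*(n - 2)*(n - 1/4)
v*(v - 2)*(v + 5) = v^3 + 3*v^2 - 10*v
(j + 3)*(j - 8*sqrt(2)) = j^2 - 8*sqrt(2)*j + 3*j - 24*sqrt(2)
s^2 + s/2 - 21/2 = (s - 3)*(s + 7/2)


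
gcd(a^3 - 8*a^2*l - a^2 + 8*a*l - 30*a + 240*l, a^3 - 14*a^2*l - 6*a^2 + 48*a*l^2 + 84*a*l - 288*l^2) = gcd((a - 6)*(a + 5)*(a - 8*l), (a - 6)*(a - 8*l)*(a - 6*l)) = a^2 - 8*a*l - 6*a + 48*l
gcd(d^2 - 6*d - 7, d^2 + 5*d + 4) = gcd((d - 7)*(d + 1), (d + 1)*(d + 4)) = d + 1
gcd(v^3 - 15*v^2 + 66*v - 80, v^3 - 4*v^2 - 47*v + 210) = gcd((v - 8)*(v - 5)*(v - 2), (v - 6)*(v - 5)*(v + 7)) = v - 5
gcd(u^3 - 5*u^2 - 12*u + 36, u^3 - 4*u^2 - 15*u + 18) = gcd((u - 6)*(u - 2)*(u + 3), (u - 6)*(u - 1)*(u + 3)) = u^2 - 3*u - 18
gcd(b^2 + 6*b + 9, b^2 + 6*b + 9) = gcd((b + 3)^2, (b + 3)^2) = b^2 + 6*b + 9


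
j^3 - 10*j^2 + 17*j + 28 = (j - 7)*(j - 4)*(j + 1)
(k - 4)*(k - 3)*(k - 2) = k^3 - 9*k^2 + 26*k - 24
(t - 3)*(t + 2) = t^2 - t - 6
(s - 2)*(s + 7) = s^2 + 5*s - 14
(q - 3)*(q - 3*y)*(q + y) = q^3 - 2*q^2*y - 3*q^2 - 3*q*y^2 + 6*q*y + 9*y^2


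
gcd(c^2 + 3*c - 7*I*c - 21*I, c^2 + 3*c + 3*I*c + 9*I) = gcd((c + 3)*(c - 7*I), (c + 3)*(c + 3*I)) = c + 3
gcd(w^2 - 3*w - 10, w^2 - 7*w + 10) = w - 5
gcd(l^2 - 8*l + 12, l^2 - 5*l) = 1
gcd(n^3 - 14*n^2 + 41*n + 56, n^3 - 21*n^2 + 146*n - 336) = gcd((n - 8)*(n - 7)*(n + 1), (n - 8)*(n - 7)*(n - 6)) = n^2 - 15*n + 56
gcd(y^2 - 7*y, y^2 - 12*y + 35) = y - 7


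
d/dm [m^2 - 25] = 2*m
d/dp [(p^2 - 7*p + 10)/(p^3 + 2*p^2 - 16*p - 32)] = (-p^4 + 14*p^3 - 32*p^2 - 104*p + 384)/(p^6 + 4*p^5 - 28*p^4 - 128*p^3 + 128*p^2 + 1024*p + 1024)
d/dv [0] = 0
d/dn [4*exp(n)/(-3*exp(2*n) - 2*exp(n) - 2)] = (12*exp(2*n) - 8)*exp(n)/(9*exp(4*n) + 12*exp(3*n) + 16*exp(2*n) + 8*exp(n) + 4)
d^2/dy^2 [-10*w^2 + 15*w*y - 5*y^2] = -10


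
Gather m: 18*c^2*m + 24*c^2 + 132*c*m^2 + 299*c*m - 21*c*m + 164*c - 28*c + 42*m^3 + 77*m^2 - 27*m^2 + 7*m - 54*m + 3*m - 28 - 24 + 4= 24*c^2 + 136*c + 42*m^3 + m^2*(132*c + 50) + m*(18*c^2 + 278*c - 44) - 48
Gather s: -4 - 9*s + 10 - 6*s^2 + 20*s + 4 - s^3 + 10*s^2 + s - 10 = -s^3 + 4*s^2 + 12*s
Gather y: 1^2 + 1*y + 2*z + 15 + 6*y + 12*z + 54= 7*y + 14*z + 70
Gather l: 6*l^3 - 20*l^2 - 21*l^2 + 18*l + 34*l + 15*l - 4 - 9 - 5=6*l^3 - 41*l^2 + 67*l - 18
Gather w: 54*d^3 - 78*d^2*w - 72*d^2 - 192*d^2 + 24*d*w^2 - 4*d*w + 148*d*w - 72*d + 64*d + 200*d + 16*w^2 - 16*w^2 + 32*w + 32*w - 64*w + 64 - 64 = 54*d^3 - 264*d^2 + 24*d*w^2 + 192*d + w*(-78*d^2 + 144*d)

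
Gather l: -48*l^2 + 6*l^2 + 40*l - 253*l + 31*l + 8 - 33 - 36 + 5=-42*l^2 - 182*l - 56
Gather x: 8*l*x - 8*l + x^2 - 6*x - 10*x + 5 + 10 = -8*l + x^2 + x*(8*l - 16) + 15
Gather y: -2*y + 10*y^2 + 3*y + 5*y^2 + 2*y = 15*y^2 + 3*y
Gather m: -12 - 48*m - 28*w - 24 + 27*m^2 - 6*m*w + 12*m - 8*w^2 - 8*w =27*m^2 + m*(-6*w - 36) - 8*w^2 - 36*w - 36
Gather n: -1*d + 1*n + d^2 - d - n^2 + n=d^2 - 2*d - n^2 + 2*n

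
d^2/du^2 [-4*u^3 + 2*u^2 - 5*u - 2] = 4 - 24*u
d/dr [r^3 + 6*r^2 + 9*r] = 3*r^2 + 12*r + 9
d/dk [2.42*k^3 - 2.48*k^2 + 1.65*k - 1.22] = 7.26*k^2 - 4.96*k + 1.65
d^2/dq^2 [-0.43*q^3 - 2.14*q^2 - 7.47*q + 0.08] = -2.58*q - 4.28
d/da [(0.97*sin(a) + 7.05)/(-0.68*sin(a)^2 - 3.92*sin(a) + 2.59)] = (0.6596*sin(a)^2 + 9.588*sin(a) + 30.1483)*cos(a)/(0.4624*sin(a)^4 + 5.3312*sin(a)^3 + 11.844*sin(a)^2 - 20.3056*sin(a) + 6.7081)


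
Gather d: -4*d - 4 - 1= -4*d - 5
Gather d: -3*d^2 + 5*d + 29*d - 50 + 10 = -3*d^2 + 34*d - 40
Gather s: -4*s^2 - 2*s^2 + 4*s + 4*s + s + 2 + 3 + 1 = -6*s^2 + 9*s + 6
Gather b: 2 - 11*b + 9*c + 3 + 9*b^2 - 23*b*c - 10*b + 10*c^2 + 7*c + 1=9*b^2 + b*(-23*c - 21) + 10*c^2 + 16*c + 6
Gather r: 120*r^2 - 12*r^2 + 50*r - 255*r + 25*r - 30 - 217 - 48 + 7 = 108*r^2 - 180*r - 288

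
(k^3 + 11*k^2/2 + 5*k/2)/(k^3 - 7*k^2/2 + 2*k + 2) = k*(k + 5)/(k^2 - 4*k + 4)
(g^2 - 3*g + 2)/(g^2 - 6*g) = (g^2 - 3*g + 2)/(g*(g - 6))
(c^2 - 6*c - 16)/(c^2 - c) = (c^2 - 6*c - 16)/(c*(c - 1))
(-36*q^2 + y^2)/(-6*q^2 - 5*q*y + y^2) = (6*q + y)/(q + y)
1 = 1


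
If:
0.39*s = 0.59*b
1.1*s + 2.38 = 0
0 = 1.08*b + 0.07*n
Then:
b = -1.43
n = 22.07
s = -2.16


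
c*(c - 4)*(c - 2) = c^3 - 6*c^2 + 8*c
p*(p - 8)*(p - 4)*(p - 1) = p^4 - 13*p^3 + 44*p^2 - 32*p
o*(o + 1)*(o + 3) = o^3 + 4*o^2 + 3*o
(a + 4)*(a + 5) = a^2 + 9*a + 20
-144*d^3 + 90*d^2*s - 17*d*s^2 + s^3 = (-8*d + s)*(-6*d + s)*(-3*d + s)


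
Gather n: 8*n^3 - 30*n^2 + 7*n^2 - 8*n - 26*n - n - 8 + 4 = 8*n^3 - 23*n^2 - 35*n - 4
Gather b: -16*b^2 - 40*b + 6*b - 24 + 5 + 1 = -16*b^2 - 34*b - 18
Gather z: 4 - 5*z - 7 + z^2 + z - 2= z^2 - 4*z - 5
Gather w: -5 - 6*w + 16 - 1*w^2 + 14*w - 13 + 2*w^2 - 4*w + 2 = w^2 + 4*w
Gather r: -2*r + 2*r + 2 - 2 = 0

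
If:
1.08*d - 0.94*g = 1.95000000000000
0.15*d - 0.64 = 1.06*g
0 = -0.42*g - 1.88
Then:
No Solution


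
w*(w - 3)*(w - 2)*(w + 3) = w^4 - 2*w^3 - 9*w^2 + 18*w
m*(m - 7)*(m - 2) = m^3 - 9*m^2 + 14*m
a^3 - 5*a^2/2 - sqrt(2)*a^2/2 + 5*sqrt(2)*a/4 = a*(a - 5/2)*(a - sqrt(2)/2)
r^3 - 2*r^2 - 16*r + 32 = (r - 4)*(r - 2)*(r + 4)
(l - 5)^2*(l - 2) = l^3 - 12*l^2 + 45*l - 50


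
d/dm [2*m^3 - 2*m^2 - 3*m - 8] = 6*m^2 - 4*m - 3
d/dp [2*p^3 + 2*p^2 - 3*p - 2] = 6*p^2 + 4*p - 3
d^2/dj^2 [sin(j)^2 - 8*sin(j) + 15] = 8*sin(j) + 2*cos(2*j)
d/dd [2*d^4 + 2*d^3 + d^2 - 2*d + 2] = 8*d^3 + 6*d^2 + 2*d - 2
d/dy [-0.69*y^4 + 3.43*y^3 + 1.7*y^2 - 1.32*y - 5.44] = -2.76*y^3 + 10.29*y^2 + 3.4*y - 1.32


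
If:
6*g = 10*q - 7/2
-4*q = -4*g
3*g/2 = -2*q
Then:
No Solution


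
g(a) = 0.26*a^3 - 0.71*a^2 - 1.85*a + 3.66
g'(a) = 0.78*a^2 - 1.42*a - 1.85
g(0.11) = 3.45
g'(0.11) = -2.00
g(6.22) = 27.25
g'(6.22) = 19.49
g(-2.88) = -3.11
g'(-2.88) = 8.71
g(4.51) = 4.73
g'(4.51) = 7.61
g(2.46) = -1.32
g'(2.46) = -0.62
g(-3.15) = -5.68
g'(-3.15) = 10.36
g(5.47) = 14.85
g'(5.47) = 13.72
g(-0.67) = 4.50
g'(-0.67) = -0.55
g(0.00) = 3.66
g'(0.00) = -1.85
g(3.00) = -1.26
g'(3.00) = 0.91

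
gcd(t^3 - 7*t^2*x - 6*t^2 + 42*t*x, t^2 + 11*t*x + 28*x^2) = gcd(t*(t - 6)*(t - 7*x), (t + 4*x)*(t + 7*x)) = 1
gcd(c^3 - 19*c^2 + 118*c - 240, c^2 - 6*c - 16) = c - 8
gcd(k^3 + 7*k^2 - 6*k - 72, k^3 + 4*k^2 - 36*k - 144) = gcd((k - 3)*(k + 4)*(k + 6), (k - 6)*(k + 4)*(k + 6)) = k^2 + 10*k + 24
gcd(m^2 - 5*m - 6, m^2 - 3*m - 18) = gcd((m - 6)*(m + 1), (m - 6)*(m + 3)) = m - 6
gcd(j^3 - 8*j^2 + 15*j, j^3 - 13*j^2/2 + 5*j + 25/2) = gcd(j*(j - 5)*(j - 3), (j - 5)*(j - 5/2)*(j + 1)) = j - 5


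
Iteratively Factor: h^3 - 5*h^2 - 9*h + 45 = (h - 3)*(h^2 - 2*h - 15) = (h - 3)*(h + 3)*(h - 5)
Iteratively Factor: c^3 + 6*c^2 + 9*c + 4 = (c + 4)*(c^2 + 2*c + 1) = (c + 1)*(c + 4)*(c + 1)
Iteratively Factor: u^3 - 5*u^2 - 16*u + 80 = (u - 4)*(u^2 - u - 20) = (u - 4)*(u + 4)*(u - 5)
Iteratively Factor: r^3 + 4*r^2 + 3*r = (r + 3)*(r^2 + r) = (r + 1)*(r + 3)*(r)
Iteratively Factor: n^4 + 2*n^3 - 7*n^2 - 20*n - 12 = (n + 2)*(n^3 - 7*n - 6) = (n + 2)^2*(n^2 - 2*n - 3) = (n - 3)*(n + 2)^2*(n + 1)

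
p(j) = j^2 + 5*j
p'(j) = 2*j + 5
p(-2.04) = -6.04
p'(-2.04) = 0.92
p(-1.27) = -4.74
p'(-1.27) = 2.46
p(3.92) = 34.97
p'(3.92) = 12.84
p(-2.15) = -6.13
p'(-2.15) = 0.70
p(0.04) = 0.20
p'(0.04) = 5.08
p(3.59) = 30.84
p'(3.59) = 12.18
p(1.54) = 10.07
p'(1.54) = 8.08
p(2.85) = 22.37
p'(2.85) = 10.70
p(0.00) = 0.00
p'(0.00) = 5.00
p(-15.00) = 150.00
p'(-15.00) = -25.00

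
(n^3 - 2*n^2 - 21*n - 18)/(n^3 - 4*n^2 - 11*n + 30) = (n^2 - 5*n - 6)/(n^2 - 7*n + 10)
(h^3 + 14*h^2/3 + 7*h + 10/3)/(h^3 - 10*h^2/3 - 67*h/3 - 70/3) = (h + 1)/(h - 7)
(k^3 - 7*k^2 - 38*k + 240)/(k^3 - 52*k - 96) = (k - 5)/(k + 2)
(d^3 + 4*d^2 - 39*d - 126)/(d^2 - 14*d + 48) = (d^2 + 10*d + 21)/(d - 8)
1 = 1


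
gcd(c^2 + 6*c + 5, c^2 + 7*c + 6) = c + 1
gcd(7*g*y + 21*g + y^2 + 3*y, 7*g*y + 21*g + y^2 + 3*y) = 7*g*y + 21*g + y^2 + 3*y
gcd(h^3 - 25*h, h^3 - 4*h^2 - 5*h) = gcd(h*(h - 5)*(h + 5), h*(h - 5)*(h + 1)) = h^2 - 5*h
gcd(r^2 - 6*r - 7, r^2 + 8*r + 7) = r + 1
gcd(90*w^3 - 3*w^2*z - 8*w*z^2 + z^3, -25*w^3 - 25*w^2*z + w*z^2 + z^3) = -5*w + z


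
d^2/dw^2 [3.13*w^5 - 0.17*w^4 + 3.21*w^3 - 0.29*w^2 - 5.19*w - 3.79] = 62.6*w^3 - 2.04*w^2 + 19.26*w - 0.58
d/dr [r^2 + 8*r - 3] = 2*r + 8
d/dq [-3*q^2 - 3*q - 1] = -6*q - 3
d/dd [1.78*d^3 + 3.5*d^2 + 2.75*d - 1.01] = 5.34*d^2 + 7.0*d + 2.75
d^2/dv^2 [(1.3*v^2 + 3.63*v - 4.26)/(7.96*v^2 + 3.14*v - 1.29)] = (395.019776*v^3 - 1539.428976*v^2 - 415.211112*v - 137.756544)/(504.358336*v^6 + 596.866272*v^5 - 9.76214400000001*v^4 - 162.497512*v^3 + 1.582056*v^2 + 15.675822*v - 2.146689)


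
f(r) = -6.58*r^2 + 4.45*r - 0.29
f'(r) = 4.45 - 13.16*r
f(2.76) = -38.13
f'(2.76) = -31.87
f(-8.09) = -466.94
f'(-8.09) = 110.91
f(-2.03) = -36.44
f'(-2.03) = 31.16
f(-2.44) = -50.32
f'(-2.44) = 36.56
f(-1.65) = -25.55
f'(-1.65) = 26.16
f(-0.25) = -1.81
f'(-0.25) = 7.74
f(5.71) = -189.42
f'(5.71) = -70.69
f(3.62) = -70.41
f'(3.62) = -43.19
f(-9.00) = -573.32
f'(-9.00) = 122.89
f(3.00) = -46.16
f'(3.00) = -35.03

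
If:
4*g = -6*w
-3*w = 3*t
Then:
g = -3*w/2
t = -w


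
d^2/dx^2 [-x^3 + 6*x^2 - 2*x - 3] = 12 - 6*x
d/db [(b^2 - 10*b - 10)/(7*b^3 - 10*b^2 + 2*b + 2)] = 7*b*(-b^3 + 20*b^2 + 16*b - 28)/(49*b^6 - 140*b^5 + 128*b^4 - 12*b^3 - 36*b^2 + 8*b + 4)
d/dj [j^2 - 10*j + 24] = 2*j - 10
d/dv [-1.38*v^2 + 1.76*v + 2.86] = 1.76 - 2.76*v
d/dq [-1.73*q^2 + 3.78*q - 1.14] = 3.78 - 3.46*q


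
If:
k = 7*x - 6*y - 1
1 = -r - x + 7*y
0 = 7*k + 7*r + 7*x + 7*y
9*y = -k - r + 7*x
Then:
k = -7/9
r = 1/3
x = 2/9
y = 2/9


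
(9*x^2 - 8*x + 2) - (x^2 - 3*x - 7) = 8*x^2 - 5*x + 9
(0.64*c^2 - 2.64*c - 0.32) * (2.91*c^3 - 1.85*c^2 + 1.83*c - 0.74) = 1.8624*c^5 - 8.8664*c^4 + 5.124*c^3 - 4.7128*c^2 + 1.368*c + 0.2368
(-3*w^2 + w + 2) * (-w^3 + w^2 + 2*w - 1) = 3*w^5 - 4*w^4 - 7*w^3 + 7*w^2 + 3*w - 2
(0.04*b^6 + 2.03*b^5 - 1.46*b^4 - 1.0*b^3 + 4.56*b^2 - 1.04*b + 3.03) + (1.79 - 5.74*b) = 0.04*b^6 + 2.03*b^5 - 1.46*b^4 - 1.0*b^3 + 4.56*b^2 - 6.78*b + 4.82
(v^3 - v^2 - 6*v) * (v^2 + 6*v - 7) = v^5 + 5*v^4 - 19*v^3 - 29*v^2 + 42*v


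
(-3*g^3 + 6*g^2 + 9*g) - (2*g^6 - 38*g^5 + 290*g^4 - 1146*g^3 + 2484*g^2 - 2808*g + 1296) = -2*g^6 + 38*g^5 - 290*g^4 + 1143*g^3 - 2478*g^2 + 2817*g - 1296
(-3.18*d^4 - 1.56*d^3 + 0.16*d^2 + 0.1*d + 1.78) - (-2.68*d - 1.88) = -3.18*d^4 - 1.56*d^3 + 0.16*d^2 + 2.78*d + 3.66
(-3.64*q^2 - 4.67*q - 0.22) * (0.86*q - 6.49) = -3.1304*q^3 + 19.6074*q^2 + 30.1191*q + 1.4278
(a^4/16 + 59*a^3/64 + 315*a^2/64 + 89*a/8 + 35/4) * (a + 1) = a^5/16 + 63*a^4/64 + 187*a^3/32 + 1027*a^2/64 + 159*a/8 + 35/4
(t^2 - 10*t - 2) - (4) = t^2 - 10*t - 6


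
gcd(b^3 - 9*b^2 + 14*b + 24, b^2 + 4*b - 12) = 1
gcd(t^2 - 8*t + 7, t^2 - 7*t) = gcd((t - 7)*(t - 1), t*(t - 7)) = t - 7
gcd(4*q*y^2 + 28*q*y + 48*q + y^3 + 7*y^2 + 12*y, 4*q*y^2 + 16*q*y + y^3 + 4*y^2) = 4*q*y + 16*q + y^2 + 4*y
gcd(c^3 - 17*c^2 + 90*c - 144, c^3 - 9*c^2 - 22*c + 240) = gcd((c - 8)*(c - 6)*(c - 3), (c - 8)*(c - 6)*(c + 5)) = c^2 - 14*c + 48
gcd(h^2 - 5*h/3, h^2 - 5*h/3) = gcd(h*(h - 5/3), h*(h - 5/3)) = h^2 - 5*h/3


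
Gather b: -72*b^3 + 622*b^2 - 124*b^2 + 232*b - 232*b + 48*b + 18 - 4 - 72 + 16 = -72*b^3 + 498*b^2 + 48*b - 42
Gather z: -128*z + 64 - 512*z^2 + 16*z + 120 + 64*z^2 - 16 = -448*z^2 - 112*z + 168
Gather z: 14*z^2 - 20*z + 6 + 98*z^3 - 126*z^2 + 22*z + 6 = 98*z^3 - 112*z^2 + 2*z + 12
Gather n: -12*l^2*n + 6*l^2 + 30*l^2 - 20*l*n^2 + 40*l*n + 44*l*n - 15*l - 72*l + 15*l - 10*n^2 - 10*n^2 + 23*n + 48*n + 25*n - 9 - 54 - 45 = 36*l^2 - 72*l + n^2*(-20*l - 20) + n*(-12*l^2 + 84*l + 96) - 108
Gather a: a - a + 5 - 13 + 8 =0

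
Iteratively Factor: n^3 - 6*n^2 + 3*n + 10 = (n - 2)*(n^2 - 4*n - 5) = (n - 5)*(n - 2)*(n + 1)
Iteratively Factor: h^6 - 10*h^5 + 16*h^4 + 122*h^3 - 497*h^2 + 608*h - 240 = (h - 3)*(h^5 - 7*h^4 - 5*h^3 + 107*h^2 - 176*h + 80) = (h - 3)*(h - 1)*(h^4 - 6*h^3 - 11*h^2 + 96*h - 80) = (h - 3)*(h - 1)^2*(h^3 - 5*h^2 - 16*h + 80) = (h - 5)*(h - 3)*(h - 1)^2*(h^2 - 16) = (h - 5)*(h - 3)*(h - 1)^2*(h + 4)*(h - 4)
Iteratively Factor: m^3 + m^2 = (m)*(m^2 + m) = m*(m + 1)*(m)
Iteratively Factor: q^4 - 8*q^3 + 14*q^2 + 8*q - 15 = (q - 5)*(q^3 - 3*q^2 - q + 3) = (q - 5)*(q + 1)*(q^2 - 4*q + 3) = (q - 5)*(q - 1)*(q + 1)*(q - 3)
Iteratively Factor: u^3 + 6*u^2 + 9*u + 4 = (u + 1)*(u^2 + 5*u + 4) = (u + 1)*(u + 4)*(u + 1)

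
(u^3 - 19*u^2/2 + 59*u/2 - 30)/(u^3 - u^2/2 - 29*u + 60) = (u - 3)/(u + 6)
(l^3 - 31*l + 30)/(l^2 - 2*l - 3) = (-l^3 + 31*l - 30)/(-l^2 + 2*l + 3)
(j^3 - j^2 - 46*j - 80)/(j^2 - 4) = (j^2 - 3*j - 40)/(j - 2)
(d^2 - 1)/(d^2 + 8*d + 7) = (d - 1)/(d + 7)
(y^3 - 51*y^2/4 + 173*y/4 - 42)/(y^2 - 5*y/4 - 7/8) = 2*(y^2 - 11*y + 24)/(2*y + 1)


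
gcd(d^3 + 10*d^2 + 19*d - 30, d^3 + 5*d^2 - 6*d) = d^2 + 5*d - 6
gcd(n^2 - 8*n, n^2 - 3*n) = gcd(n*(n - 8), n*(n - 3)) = n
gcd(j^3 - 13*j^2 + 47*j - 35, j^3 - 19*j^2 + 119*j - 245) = j^2 - 12*j + 35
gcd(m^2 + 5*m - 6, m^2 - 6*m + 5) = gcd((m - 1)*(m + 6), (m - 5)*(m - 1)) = m - 1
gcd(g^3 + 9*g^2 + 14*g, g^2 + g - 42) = g + 7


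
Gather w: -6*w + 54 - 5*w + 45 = 99 - 11*w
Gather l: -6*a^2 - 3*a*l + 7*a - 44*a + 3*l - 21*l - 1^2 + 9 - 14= -6*a^2 - 37*a + l*(-3*a - 18) - 6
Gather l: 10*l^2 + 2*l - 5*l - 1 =10*l^2 - 3*l - 1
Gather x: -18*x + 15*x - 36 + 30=-3*x - 6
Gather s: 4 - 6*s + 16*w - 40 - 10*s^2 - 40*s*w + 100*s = -10*s^2 + s*(94 - 40*w) + 16*w - 36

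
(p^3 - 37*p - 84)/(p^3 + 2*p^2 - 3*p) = (p^2 - 3*p - 28)/(p*(p - 1))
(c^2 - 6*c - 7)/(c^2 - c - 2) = (c - 7)/(c - 2)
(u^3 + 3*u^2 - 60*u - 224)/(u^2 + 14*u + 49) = (u^2 - 4*u - 32)/(u + 7)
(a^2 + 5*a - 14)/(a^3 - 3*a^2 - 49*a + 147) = (a - 2)/(a^2 - 10*a + 21)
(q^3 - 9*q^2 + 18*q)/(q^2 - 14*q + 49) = q*(q^2 - 9*q + 18)/(q^2 - 14*q + 49)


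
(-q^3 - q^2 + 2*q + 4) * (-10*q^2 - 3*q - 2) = 10*q^5 + 13*q^4 - 15*q^3 - 44*q^2 - 16*q - 8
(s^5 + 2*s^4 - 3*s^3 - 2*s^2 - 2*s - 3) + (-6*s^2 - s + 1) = s^5 + 2*s^4 - 3*s^3 - 8*s^2 - 3*s - 2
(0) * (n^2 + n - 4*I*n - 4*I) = 0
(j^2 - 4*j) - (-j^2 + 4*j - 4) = 2*j^2 - 8*j + 4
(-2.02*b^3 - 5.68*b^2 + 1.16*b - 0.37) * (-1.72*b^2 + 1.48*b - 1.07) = 3.4744*b^5 + 6.78*b^4 - 8.2402*b^3 + 8.4308*b^2 - 1.7888*b + 0.3959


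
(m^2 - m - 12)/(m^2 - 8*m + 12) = (m^2 - m - 12)/(m^2 - 8*m + 12)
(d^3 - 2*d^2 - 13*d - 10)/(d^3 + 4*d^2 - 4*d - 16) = (d^2 - 4*d - 5)/(d^2 + 2*d - 8)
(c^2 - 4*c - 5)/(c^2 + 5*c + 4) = (c - 5)/(c + 4)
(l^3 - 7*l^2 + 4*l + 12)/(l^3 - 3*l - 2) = (l - 6)/(l + 1)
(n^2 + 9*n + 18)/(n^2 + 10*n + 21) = (n + 6)/(n + 7)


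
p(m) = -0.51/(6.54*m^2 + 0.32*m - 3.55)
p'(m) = -0.51*(-13.08*m - 0.32)/(6.54*m^2 + 0.32*m - 3.55)^2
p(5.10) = -0.00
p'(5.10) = 0.00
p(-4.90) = -0.00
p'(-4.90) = -0.00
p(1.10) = -0.11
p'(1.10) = 0.34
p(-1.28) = -0.08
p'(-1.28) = -0.18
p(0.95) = -0.19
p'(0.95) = 0.92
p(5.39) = -0.00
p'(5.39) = 0.00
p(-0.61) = 0.39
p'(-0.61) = -2.27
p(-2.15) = -0.02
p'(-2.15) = -0.02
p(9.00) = -0.00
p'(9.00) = 0.00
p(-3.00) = -0.01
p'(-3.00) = -0.01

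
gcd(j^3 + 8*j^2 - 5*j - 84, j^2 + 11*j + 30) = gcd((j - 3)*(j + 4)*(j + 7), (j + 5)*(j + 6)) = 1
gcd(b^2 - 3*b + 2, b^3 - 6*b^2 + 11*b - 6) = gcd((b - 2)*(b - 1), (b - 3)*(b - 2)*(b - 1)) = b^2 - 3*b + 2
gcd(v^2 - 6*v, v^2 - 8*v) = v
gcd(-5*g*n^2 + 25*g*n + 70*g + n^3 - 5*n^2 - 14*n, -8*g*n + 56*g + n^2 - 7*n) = n - 7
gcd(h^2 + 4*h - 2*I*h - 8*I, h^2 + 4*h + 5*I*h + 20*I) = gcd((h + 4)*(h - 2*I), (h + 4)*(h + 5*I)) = h + 4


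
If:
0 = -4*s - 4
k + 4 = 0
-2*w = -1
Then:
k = -4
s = -1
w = 1/2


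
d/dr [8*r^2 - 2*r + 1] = 16*r - 2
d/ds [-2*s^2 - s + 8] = -4*s - 1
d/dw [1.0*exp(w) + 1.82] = 1.0*exp(w)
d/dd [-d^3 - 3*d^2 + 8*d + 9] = -3*d^2 - 6*d + 8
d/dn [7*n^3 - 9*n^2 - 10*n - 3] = 21*n^2 - 18*n - 10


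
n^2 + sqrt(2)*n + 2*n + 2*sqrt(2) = (n + 2)*(n + sqrt(2))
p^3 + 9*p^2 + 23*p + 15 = (p + 1)*(p + 3)*(p + 5)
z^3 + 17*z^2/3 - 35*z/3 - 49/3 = (z - 7/3)*(z + 1)*(z + 7)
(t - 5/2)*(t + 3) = t^2 + t/2 - 15/2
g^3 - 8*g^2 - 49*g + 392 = (g - 8)*(g - 7)*(g + 7)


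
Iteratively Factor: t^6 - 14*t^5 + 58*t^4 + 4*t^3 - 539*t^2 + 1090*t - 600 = (t - 5)*(t^5 - 9*t^4 + 13*t^3 + 69*t^2 - 194*t + 120) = (t - 5)*(t - 4)*(t^4 - 5*t^3 - 7*t^2 + 41*t - 30) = (t - 5)*(t - 4)*(t + 3)*(t^3 - 8*t^2 + 17*t - 10) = (t - 5)*(t - 4)*(t - 2)*(t + 3)*(t^2 - 6*t + 5) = (t - 5)*(t - 4)*(t - 2)*(t - 1)*(t + 3)*(t - 5)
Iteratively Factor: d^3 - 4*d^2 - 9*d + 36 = (d + 3)*(d^2 - 7*d + 12) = (d - 3)*(d + 3)*(d - 4)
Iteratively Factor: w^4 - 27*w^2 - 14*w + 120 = (w + 4)*(w^3 - 4*w^2 - 11*w + 30) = (w - 2)*(w + 4)*(w^2 - 2*w - 15) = (w - 2)*(w + 3)*(w + 4)*(w - 5)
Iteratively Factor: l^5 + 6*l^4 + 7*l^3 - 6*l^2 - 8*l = (l + 1)*(l^4 + 5*l^3 + 2*l^2 - 8*l) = (l - 1)*(l + 1)*(l^3 + 6*l^2 + 8*l) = (l - 1)*(l + 1)*(l + 4)*(l^2 + 2*l) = (l - 1)*(l + 1)*(l + 2)*(l + 4)*(l)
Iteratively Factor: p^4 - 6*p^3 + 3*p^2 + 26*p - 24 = (p - 4)*(p^3 - 2*p^2 - 5*p + 6) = (p - 4)*(p - 3)*(p^2 + p - 2) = (p - 4)*(p - 3)*(p - 1)*(p + 2)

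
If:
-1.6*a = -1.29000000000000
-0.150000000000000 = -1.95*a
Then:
No Solution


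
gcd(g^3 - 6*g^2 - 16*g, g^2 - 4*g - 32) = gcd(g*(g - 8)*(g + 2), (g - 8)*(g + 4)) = g - 8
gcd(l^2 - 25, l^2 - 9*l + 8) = 1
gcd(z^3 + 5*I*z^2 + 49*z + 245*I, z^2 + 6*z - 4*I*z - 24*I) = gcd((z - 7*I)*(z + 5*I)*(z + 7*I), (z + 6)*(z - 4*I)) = 1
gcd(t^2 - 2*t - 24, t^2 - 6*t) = t - 6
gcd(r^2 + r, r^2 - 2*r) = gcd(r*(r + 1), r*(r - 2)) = r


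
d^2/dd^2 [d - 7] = 0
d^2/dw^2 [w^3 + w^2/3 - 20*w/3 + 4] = 6*w + 2/3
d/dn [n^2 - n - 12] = 2*n - 1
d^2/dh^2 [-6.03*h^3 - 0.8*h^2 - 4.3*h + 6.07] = -36.18*h - 1.6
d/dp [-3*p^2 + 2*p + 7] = 2 - 6*p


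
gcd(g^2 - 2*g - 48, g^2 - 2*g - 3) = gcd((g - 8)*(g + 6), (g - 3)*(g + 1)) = 1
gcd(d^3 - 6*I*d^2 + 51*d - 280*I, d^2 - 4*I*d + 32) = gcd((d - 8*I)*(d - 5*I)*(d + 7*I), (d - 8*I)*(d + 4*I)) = d - 8*I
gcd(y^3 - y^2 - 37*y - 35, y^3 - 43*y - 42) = y^2 - 6*y - 7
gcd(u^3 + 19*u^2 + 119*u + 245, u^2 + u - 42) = u + 7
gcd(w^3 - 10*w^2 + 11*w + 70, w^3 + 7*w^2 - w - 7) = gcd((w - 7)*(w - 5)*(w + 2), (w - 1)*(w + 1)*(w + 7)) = 1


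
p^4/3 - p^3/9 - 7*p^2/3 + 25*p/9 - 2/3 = (p/3 + 1)*(p - 2)*(p - 1)*(p - 1/3)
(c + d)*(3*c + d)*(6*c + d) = 18*c^3 + 27*c^2*d + 10*c*d^2 + d^3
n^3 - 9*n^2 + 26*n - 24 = (n - 4)*(n - 3)*(n - 2)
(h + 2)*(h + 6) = h^2 + 8*h + 12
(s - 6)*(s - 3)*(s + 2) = s^3 - 7*s^2 + 36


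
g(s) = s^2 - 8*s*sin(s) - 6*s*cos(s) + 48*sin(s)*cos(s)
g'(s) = 6*s*sin(s) - 8*s*cos(s) + 2*s - 48*sin(s)^2 - 8*sin(s) + 48*cos(s)^2 - 6*cos(s)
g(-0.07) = -2.96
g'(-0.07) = 42.55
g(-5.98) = 97.96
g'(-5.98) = 54.31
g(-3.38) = -12.91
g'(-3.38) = 8.76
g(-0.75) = -24.17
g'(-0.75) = 10.42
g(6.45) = 2.73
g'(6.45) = 6.55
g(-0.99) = -24.40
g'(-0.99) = -8.37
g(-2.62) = 3.53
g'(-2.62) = 17.77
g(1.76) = -17.61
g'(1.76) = -34.79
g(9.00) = 82.50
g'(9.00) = 139.72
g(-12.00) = 278.00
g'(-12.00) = 29.38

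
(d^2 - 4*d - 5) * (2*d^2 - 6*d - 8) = 2*d^4 - 14*d^3 + 6*d^2 + 62*d + 40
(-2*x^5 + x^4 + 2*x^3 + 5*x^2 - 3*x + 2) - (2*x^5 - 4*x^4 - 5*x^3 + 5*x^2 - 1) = -4*x^5 + 5*x^4 + 7*x^3 - 3*x + 3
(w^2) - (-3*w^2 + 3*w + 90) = 4*w^2 - 3*w - 90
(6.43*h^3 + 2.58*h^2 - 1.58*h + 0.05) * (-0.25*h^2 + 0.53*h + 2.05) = -1.6075*h^5 + 2.7629*h^4 + 14.9439*h^3 + 4.4391*h^2 - 3.2125*h + 0.1025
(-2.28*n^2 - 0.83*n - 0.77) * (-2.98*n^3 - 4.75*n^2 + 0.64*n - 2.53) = 6.7944*n^5 + 13.3034*n^4 + 4.7779*n^3 + 8.8947*n^2 + 1.6071*n + 1.9481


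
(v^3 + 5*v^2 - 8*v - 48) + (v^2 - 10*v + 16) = v^3 + 6*v^2 - 18*v - 32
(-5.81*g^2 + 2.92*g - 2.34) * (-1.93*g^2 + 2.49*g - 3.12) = 11.2133*g^4 - 20.1025*g^3 + 29.9142*g^2 - 14.937*g + 7.3008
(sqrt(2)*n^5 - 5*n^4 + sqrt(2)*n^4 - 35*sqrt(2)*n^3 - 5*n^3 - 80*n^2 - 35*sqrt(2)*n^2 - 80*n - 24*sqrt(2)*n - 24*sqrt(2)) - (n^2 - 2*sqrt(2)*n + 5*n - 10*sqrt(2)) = sqrt(2)*n^5 - 5*n^4 + sqrt(2)*n^4 - 35*sqrt(2)*n^3 - 5*n^3 - 81*n^2 - 35*sqrt(2)*n^2 - 85*n - 22*sqrt(2)*n - 14*sqrt(2)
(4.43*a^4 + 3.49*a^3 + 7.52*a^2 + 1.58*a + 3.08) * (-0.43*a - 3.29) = -1.9049*a^5 - 16.0754*a^4 - 14.7157*a^3 - 25.4202*a^2 - 6.5226*a - 10.1332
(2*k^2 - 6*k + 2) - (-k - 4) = 2*k^2 - 5*k + 6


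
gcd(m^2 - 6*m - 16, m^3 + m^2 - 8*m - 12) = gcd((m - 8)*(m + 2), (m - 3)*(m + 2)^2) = m + 2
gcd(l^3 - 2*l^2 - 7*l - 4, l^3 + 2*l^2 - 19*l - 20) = l^2 - 3*l - 4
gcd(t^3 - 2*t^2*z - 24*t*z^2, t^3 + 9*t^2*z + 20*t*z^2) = t^2 + 4*t*z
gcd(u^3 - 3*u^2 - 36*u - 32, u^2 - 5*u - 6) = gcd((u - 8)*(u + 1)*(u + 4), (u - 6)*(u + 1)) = u + 1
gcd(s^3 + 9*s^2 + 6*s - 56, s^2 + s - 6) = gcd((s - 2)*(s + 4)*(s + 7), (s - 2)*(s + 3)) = s - 2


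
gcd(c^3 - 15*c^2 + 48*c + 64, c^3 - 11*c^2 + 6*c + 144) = c - 8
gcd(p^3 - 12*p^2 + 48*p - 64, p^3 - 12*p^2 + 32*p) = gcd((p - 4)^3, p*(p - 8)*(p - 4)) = p - 4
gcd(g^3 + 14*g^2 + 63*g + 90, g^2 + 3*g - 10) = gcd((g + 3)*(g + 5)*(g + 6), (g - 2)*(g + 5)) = g + 5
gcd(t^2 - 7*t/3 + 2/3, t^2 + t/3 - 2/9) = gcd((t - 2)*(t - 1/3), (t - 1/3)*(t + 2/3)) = t - 1/3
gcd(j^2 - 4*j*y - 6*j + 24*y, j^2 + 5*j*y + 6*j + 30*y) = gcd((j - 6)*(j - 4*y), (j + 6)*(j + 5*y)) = 1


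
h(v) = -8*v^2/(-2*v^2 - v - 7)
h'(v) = -8*v^2*(4*v + 1)/(-2*v^2 - v - 7)^2 - 16*v/(-2*v^2 - v - 7)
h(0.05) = 0.00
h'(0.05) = 0.11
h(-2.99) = 3.27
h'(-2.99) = -0.55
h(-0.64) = 0.46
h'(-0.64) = -1.33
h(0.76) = 0.52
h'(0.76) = 1.13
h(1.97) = 1.86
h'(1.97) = 0.90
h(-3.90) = 3.63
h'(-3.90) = -0.28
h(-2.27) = 2.74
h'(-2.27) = -0.94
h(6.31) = 3.43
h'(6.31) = 0.12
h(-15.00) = 4.07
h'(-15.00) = 0.00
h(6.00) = 3.39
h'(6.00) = 0.13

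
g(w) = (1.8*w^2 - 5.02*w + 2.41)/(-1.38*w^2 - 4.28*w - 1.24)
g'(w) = (2.76*w + 4.28)*(1.8*w^2 - 5.02*w + 2.41)/(-1.38*w^2 - 4.28*w - 1.24)^2 + (3.6*w - 5.02)/(-1.38*w^2 - 4.28*w - 1.24)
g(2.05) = 0.02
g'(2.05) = -0.16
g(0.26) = -0.50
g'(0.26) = 2.69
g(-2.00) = 10.92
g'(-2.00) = -14.31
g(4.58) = -0.34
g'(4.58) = -0.11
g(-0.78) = 5.90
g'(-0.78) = 3.74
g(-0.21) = -8.81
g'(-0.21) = 95.48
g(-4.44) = -6.37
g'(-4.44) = -3.16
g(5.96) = -0.48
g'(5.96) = -0.09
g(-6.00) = -3.86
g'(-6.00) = -0.82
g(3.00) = -0.13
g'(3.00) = -0.15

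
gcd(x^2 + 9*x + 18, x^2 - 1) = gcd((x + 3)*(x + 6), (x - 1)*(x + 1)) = 1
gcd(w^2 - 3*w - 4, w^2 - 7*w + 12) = w - 4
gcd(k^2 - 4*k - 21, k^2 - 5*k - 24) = k + 3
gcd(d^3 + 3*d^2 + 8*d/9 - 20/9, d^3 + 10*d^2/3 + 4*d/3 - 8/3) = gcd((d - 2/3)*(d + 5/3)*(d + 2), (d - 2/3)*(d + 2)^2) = d^2 + 4*d/3 - 4/3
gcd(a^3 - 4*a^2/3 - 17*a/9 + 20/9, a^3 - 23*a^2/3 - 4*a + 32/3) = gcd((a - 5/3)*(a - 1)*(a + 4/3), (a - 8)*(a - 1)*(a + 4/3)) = a^2 + a/3 - 4/3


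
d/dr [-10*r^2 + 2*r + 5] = 2 - 20*r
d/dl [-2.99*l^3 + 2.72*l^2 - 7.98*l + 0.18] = -8.97*l^2 + 5.44*l - 7.98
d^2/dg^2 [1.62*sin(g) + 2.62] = -1.62*sin(g)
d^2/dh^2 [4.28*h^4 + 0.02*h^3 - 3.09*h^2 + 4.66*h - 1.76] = 51.36*h^2 + 0.12*h - 6.18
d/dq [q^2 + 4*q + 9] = 2*q + 4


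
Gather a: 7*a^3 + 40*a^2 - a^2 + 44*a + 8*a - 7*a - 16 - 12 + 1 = 7*a^3 + 39*a^2 + 45*a - 27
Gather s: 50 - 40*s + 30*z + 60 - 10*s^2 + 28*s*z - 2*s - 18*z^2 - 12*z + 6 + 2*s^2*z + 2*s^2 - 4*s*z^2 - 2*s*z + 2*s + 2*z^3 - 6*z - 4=s^2*(2*z - 8) + s*(-4*z^2 + 26*z - 40) + 2*z^3 - 18*z^2 + 12*z + 112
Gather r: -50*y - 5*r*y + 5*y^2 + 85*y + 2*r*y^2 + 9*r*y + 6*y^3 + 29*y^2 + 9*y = r*(2*y^2 + 4*y) + 6*y^3 + 34*y^2 + 44*y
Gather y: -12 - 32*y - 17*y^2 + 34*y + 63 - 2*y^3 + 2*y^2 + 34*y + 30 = -2*y^3 - 15*y^2 + 36*y + 81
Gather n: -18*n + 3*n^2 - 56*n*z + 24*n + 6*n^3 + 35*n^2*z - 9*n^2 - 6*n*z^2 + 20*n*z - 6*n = 6*n^3 + n^2*(35*z - 6) + n*(-6*z^2 - 36*z)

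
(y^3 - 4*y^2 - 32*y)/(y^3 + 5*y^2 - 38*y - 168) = y*(y - 8)/(y^2 + y - 42)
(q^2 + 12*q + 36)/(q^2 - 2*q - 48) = (q + 6)/(q - 8)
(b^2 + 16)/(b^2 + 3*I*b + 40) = (b^2 + 16)/(b^2 + 3*I*b + 40)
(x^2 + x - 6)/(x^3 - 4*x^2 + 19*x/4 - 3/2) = 4*(x + 3)/(4*x^2 - 8*x + 3)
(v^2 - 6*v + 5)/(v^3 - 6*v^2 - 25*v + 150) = (v - 1)/(v^2 - v - 30)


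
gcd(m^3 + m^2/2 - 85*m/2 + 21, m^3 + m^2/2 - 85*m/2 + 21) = m^3 + m^2/2 - 85*m/2 + 21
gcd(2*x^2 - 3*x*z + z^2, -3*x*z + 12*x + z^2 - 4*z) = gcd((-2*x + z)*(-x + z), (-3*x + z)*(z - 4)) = 1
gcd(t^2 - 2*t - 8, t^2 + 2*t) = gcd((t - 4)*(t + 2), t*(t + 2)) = t + 2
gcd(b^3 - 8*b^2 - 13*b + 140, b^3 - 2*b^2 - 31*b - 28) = b^2 - 3*b - 28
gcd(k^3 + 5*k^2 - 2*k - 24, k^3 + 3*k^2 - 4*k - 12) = k^2 + k - 6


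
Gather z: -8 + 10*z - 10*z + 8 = 0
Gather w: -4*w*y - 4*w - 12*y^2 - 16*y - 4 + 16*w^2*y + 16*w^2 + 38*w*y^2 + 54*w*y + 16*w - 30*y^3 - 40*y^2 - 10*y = w^2*(16*y + 16) + w*(38*y^2 + 50*y + 12) - 30*y^3 - 52*y^2 - 26*y - 4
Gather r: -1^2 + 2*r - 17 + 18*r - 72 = 20*r - 90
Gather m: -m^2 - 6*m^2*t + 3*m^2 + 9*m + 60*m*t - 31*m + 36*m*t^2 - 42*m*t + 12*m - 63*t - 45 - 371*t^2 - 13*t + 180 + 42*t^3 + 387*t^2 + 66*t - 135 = m^2*(2 - 6*t) + m*(36*t^2 + 18*t - 10) + 42*t^3 + 16*t^2 - 10*t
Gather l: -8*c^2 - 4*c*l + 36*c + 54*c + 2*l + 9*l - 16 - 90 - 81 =-8*c^2 + 90*c + l*(11 - 4*c) - 187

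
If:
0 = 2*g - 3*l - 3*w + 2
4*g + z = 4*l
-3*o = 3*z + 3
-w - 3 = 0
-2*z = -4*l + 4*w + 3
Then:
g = 17/16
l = 35/8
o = -57/4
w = -3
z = 53/4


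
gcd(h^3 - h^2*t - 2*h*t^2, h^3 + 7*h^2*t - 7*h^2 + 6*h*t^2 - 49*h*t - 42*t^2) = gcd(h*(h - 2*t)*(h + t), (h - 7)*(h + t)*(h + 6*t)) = h + t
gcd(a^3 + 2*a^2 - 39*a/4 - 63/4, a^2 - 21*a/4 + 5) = 1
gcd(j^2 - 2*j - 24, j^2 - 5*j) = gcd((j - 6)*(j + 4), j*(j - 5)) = 1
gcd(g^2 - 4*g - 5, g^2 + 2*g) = 1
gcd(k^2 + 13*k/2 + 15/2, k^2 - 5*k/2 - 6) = k + 3/2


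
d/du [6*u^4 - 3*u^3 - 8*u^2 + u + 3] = 24*u^3 - 9*u^2 - 16*u + 1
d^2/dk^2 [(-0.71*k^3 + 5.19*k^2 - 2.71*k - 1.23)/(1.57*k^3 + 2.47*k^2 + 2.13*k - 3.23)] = (-3.5527136788005e-15*k^7 + 31.09228*k^6 - 25.833408*k^5 - 246.777624*k^4 + 204.82568*k^3 + 43.130136*k^2 - 250.419696*k + 40.217544)/(3.869893*k^9 + 18.264909*k^8 + 44.48595*k^7 + 40.743904*k^6 - 14.800152*k^5 - 90.30795*k^4 - 43.157562*k^3 + 33.345228*k^2 + 66.666231*k - 33.698267)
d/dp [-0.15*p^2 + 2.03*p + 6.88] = 2.03 - 0.3*p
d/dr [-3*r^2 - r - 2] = -6*r - 1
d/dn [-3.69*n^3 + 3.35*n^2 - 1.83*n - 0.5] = -11.07*n^2 + 6.7*n - 1.83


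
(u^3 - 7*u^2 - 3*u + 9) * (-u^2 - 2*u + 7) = -u^5 + 5*u^4 + 24*u^3 - 52*u^2 - 39*u + 63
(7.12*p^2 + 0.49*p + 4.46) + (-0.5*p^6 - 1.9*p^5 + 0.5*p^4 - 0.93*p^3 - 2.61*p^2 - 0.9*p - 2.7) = -0.5*p^6 - 1.9*p^5 + 0.5*p^4 - 0.93*p^3 + 4.51*p^2 - 0.41*p + 1.76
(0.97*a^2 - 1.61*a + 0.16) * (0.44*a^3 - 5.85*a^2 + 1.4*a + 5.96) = 0.4268*a^5 - 6.3829*a^4 + 10.8469*a^3 + 2.5912*a^2 - 9.3716*a + 0.9536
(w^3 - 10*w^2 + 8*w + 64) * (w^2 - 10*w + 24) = w^5 - 20*w^4 + 132*w^3 - 256*w^2 - 448*w + 1536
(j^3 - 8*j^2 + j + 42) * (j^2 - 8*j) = j^5 - 16*j^4 + 65*j^3 + 34*j^2 - 336*j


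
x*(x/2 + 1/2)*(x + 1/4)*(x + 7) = x^4/2 + 33*x^3/8 + 9*x^2/2 + 7*x/8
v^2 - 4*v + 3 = (v - 3)*(v - 1)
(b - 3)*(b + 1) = b^2 - 2*b - 3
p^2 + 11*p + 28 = (p + 4)*(p + 7)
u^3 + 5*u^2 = u^2*(u + 5)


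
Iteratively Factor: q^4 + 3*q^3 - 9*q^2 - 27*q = (q)*(q^3 + 3*q^2 - 9*q - 27) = q*(q + 3)*(q^2 - 9) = q*(q + 3)^2*(q - 3)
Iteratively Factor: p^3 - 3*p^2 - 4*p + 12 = (p - 3)*(p^2 - 4) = (p - 3)*(p + 2)*(p - 2)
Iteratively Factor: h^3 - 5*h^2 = (h - 5)*(h^2) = h*(h - 5)*(h)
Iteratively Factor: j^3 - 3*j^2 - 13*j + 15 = (j - 1)*(j^2 - 2*j - 15) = (j - 5)*(j - 1)*(j + 3)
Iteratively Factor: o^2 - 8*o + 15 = (o - 5)*(o - 3)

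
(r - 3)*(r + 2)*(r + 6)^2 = r^4 + 11*r^3 + 18*r^2 - 108*r - 216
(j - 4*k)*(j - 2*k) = j^2 - 6*j*k + 8*k^2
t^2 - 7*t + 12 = (t - 4)*(t - 3)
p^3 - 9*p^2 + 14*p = p*(p - 7)*(p - 2)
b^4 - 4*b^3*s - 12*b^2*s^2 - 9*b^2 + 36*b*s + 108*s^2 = (b - 3)*(b + 3)*(b - 6*s)*(b + 2*s)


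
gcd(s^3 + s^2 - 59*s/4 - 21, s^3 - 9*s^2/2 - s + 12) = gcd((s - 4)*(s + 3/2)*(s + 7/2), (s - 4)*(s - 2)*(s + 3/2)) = s^2 - 5*s/2 - 6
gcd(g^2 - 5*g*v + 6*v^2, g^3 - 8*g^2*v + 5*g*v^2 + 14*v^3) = -g + 2*v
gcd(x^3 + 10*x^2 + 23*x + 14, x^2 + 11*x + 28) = x + 7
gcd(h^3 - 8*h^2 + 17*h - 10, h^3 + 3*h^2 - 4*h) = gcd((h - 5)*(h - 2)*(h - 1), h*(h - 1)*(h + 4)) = h - 1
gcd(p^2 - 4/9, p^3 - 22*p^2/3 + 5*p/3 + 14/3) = p + 2/3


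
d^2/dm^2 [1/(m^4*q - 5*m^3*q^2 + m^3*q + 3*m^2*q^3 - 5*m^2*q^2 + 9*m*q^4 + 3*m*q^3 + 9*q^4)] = 2*((-6*m^2 + 15*m*q - 3*m - 3*q^2 + 5*q)*(m^4 - 5*m^3*q + m^3 + 3*m^2*q^2 - 5*m^2*q + 9*m*q^3 + 3*m*q^2 + 9*q^3) + (4*m^3 - 15*m^2*q + 3*m^2 + 6*m*q^2 - 10*m*q + 9*q^3 + 3*q^2)^2)/(q*(m^4 - 5*m^3*q + m^3 + 3*m^2*q^2 - 5*m^2*q + 9*m*q^3 + 3*m*q^2 + 9*q^3)^3)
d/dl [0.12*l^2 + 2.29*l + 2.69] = 0.24*l + 2.29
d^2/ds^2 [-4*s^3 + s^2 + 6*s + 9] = 2 - 24*s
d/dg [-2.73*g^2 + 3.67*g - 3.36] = 3.67 - 5.46*g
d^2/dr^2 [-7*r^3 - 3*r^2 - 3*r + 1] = -42*r - 6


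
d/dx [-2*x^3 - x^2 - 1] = 2*x*(-3*x - 1)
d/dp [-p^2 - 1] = -2*p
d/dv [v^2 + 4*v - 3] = 2*v + 4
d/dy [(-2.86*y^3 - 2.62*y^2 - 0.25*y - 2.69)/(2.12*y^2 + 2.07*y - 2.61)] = (-6.0632*y^4 - 11.8404*y^3 + 17.5004*y^2 + 25.082*y + 6.2208)/(4.4944*y^4 + 8.7768*y^3 - 6.7815*y^2 - 10.8054*y + 6.8121)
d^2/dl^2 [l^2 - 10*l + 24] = 2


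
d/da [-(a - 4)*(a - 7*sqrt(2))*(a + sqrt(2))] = -3*a^2 + 8*a + 12*sqrt(2)*a - 24*sqrt(2) + 14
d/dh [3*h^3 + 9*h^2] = 9*h*(h + 2)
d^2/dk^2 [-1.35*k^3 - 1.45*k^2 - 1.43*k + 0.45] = -8.1*k - 2.9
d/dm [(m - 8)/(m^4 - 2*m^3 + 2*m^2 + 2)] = (m^4 - 2*m^3 + 2*m^2 - 2*m*(m - 8)*(2*m^2 - 3*m + 2) + 2)/(m^4 - 2*m^3 + 2*m^2 + 2)^2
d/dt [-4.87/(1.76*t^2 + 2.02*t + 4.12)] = (17.1424*t + 9.8374)/(1.76*t^2 + 2.02*t + 4.12)^2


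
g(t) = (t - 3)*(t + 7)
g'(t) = 2*t + 4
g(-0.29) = -22.08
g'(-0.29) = 3.42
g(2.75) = -2.44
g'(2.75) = 9.50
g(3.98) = 10.76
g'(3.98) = 11.96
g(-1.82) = -24.97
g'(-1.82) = 0.36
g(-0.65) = -23.18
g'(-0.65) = 2.70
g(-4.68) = -17.82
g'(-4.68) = -5.36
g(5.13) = 25.84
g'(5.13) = 14.26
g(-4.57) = -18.40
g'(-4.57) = -5.14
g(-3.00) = -24.00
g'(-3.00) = -2.00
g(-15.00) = 144.00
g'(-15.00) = -26.00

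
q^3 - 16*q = q*(q - 4)*(q + 4)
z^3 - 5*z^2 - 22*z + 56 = (z - 7)*(z - 2)*(z + 4)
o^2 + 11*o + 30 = (o + 5)*(o + 6)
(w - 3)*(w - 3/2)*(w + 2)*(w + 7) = w^4 + 9*w^3/2 - 22*w^2 - 45*w/2 + 63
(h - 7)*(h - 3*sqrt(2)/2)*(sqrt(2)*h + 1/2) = sqrt(2)*h^3 - 7*sqrt(2)*h^2 - 5*h^2/2 - 3*sqrt(2)*h/4 + 35*h/2 + 21*sqrt(2)/4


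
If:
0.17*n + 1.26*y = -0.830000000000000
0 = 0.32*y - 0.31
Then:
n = -12.06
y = 0.97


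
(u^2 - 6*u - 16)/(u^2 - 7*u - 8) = (u + 2)/(u + 1)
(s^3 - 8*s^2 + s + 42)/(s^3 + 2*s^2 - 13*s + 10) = (s^3 - 8*s^2 + s + 42)/(s^3 + 2*s^2 - 13*s + 10)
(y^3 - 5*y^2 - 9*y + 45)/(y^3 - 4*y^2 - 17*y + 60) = (y + 3)/(y + 4)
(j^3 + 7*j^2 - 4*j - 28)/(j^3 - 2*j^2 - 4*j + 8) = (j + 7)/(j - 2)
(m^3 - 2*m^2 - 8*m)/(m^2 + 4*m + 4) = m*(m - 4)/(m + 2)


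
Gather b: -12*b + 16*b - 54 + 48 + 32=4*b + 26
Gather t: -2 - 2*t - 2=-2*t - 4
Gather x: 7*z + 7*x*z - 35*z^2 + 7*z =7*x*z - 35*z^2 + 14*z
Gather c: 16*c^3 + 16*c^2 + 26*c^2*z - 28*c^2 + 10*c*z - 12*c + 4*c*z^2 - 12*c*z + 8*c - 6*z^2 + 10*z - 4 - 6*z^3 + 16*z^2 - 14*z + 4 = 16*c^3 + c^2*(26*z - 12) + c*(4*z^2 - 2*z - 4) - 6*z^3 + 10*z^2 - 4*z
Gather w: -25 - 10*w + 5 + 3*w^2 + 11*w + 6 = 3*w^2 + w - 14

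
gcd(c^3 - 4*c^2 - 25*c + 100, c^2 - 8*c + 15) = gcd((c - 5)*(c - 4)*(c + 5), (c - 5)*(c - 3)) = c - 5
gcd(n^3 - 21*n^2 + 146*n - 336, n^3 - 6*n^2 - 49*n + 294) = n^2 - 13*n + 42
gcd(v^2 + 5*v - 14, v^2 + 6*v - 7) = v + 7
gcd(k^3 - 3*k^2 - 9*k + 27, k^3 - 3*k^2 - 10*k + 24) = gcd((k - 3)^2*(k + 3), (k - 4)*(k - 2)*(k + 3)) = k + 3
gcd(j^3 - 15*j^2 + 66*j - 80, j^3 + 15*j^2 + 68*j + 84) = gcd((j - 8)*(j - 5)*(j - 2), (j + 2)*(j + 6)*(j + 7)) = 1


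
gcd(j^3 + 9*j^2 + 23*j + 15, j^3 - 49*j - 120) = j^2 + 8*j + 15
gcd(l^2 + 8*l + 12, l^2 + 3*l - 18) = l + 6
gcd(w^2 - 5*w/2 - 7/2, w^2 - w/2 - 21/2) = w - 7/2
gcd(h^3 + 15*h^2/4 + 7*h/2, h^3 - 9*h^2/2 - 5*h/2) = h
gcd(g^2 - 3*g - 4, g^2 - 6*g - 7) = g + 1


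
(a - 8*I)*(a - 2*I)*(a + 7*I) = a^3 - 3*I*a^2 + 54*a - 112*I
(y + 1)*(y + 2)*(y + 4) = y^3 + 7*y^2 + 14*y + 8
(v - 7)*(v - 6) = v^2 - 13*v + 42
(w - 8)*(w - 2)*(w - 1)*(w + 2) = w^4 - 9*w^3 + 4*w^2 + 36*w - 32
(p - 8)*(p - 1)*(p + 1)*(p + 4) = p^4 - 4*p^3 - 33*p^2 + 4*p + 32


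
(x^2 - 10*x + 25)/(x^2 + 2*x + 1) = (x^2 - 10*x + 25)/(x^2 + 2*x + 1)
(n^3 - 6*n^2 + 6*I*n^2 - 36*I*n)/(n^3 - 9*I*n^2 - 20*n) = (n^2 + 6*n*(-1 + I) - 36*I)/(n^2 - 9*I*n - 20)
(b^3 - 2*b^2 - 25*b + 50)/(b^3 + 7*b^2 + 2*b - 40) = (b - 5)/(b + 4)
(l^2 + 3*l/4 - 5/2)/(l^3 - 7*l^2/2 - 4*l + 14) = (4*l - 5)/(2*(2*l^2 - 11*l + 14))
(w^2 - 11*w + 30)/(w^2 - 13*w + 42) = (w - 5)/(w - 7)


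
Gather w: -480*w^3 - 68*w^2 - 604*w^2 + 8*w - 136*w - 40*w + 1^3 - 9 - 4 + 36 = -480*w^3 - 672*w^2 - 168*w + 24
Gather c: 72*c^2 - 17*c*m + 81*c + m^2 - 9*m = 72*c^2 + c*(81 - 17*m) + m^2 - 9*m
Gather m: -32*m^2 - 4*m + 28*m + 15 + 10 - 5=-32*m^2 + 24*m + 20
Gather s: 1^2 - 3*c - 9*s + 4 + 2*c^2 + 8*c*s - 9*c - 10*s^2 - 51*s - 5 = 2*c^2 - 12*c - 10*s^2 + s*(8*c - 60)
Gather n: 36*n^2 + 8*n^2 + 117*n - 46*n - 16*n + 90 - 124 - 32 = 44*n^2 + 55*n - 66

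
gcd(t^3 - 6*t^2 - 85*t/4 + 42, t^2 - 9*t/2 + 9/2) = t - 3/2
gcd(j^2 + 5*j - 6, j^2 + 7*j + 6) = j + 6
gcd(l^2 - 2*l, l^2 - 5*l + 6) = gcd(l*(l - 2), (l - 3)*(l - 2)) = l - 2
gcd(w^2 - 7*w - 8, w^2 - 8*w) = w - 8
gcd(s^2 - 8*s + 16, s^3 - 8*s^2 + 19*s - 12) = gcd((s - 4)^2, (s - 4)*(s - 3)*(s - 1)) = s - 4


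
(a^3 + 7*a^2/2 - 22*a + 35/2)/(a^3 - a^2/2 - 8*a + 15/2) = (a + 7)/(a + 3)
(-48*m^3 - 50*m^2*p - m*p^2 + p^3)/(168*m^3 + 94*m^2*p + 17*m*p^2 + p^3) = (-8*m^2 - 7*m*p + p^2)/(28*m^2 + 11*m*p + p^2)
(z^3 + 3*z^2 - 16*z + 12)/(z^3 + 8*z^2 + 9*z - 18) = (z - 2)/(z + 3)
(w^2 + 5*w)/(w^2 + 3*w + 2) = w*(w + 5)/(w^2 + 3*w + 2)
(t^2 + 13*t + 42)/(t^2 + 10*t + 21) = (t + 6)/(t + 3)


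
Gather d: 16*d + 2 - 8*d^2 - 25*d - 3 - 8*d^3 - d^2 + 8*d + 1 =-8*d^3 - 9*d^2 - d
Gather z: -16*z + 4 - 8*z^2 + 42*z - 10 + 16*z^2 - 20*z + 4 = 8*z^2 + 6*z - 2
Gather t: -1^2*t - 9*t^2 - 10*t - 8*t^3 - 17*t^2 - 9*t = -8*t^3 - 26*t^2 - 20*t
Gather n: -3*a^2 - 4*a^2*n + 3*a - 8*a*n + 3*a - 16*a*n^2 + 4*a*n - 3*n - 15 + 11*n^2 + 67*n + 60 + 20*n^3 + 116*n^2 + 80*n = -3*a^2 + 6*a + 20*n^3 + n^2*(127 - 16*a) + n*(-4*a^2 - 4*a + 144) + 45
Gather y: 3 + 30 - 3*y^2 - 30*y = -3*y^2 - 30*y + 33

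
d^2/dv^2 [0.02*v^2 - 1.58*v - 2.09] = 0.0400000000000000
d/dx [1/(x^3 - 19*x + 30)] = (19 - 3*x^2)/(x^3 - 19*x + 30)^2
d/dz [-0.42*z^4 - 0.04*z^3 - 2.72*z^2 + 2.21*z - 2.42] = -1.68*z^3 - 0.12*z^2 - 5.44*z + 2.21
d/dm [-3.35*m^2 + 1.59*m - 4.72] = 1.59 - 6.7*m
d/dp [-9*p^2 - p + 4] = -18*p - 1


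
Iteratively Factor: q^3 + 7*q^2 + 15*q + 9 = (q + 3)*(q^2 + 4*q + 3) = (q + 1)*(q + 3)*(q + 3)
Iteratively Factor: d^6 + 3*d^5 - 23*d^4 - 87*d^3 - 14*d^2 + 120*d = (d + 3)*(d^5 - 23*d^3 - 18*d^2 + 40*d) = d*(d + 3)*(d^4 - 23*d^2 - 18*d + 40) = d*(d + 2)*(d + 3)*(d^3 - 2*d^2 - 19*d + 20) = d*(d - 5)*(d + 2)*(d + 3)*(d^2 + 3*d - 4) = d*(d - 5)*(d + 2)*(d + 3)*(d + 4)*(d - 1)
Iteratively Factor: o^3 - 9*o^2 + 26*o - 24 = (o - 3)*(o^2 - 6*o + 8) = (o - 3)*(o - 2)*(o - 4)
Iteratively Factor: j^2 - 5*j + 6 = (j - 3)*(j - 2)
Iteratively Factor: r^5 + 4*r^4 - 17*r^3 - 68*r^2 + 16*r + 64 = (r + 1)*(r^4 + 3*r^3 - 20*r^2 - 48*r + 64) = (r + 1)*(r + 4)*(r^3 - r^2 - 16*r + 16) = (r + 1)*(r + 4)^2*(r^2 - 5*r + 4) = (r - 4)*(r + 1)*(r + 4)^2*(r - 1)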